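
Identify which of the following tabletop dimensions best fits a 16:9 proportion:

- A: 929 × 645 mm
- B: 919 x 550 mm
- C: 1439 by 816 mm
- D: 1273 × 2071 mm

Target 16:9 ≈ 1.778.
A: 1.440 (Δ0.338)  B: 1.671 (Δ0.107)  C: 1.763 (Δ0.015)  D: 1.627 (Δ0.151)

C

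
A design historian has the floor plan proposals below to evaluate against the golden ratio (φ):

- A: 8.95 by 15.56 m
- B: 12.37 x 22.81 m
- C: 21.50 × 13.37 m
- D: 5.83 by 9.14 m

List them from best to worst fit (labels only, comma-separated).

C, D, A, B

A: 15.56/8.95 ≈ 1.739 → |1.739 − 1.618| = 0.121
B: 22.81/12.37 ≈ 1.844 → |1.844 − 1.618| = 0.226
C: 21.50/13.37 ≈ 1.608 → |1.608 − 1.618| = 0.010
D: 9.14/5.83 ≈ 1.568 → |1.568 − 1.618| = 0.050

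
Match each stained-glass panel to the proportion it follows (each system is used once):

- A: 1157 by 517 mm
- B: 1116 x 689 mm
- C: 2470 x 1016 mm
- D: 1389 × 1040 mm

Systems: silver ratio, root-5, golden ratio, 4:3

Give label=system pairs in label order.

Ratios: A ≈ 2.238; B ≈ 1.620; C ≈ 2.431; D ≈ 1.336.
Targets: silver ratio ≈ 2.414; root-5 ≈ 2.236; golden ratio ≈ 1.618; 4:3 ≈ 1.333.

A=root-5, B=golden ratio, C=silver ratio, D=4:3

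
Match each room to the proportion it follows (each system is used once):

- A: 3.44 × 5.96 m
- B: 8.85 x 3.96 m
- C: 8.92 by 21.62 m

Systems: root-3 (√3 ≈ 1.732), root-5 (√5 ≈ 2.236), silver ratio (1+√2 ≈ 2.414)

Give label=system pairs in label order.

A = 5.96/3.44 ≈ 1.733 → root-3 (1.732)
B = 8.85/3.96 ≈ 2.235 → root-5 (2.236)
C = 21.62/8.92 ≈ 2.424 → silver ratio (2.414)

A=root-3, B=root-5, C=silver ratio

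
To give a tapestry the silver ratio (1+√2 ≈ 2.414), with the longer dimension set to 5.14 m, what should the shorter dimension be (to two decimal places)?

2.13 m

silver ratio ≈ 2.41421.
Shorter side = 5.14 ÷ 2.41421 ≈ 2.1291 → 2.13 m.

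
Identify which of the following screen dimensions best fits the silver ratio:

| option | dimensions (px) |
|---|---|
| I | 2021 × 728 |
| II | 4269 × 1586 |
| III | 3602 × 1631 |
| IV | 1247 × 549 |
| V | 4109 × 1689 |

V

Target silver ratio ≈ 2.414.
I: 2.776 (Δ0.362)  II: 2.692 (Δ0.278)  III: 2.208 (Δ0.206)  IV: 2.271 (Δ0.143)  V: 2.433 (Δ0.019)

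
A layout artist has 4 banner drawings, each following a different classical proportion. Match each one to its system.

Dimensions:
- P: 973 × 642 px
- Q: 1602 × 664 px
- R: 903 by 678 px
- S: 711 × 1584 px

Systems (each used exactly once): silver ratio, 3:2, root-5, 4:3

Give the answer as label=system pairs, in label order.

Ratios: P ≈ 1.516; Q ≈ 2.413; R ≈ 1.332; S ≈ 2.228.
Targets: silver ratio ≈ 2.414; 3:2 ≈ 1.500; root-5 ≈ 2.236; 4:3 ≈ 1.333.

P=3:2, Q=silver ratio, R=4:3, S=root-5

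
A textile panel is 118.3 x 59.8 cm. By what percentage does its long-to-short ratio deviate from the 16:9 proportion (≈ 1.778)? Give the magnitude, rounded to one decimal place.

11.3%

Ratio = 118.3 / 59.8 ≈ 1.9783.
Ideal 16:9 ≈ 1.7778. |1.9783 − 1.7778| / 1.7778 ≈ 11.28% → 11.3%.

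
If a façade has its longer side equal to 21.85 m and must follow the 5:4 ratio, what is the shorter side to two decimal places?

5:4 = 1.25000.
Shorter side = 21.85 ÷ 1.25000 ≈ 17.4800 → 17.48 m.

17.48 m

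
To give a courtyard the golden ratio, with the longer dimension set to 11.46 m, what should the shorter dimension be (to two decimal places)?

golden ratio ≈ 1.61803.
Shorter side = 11.46 ÷ 1.61803 ≈ 7.0827 → 7.08 m.

7.08 m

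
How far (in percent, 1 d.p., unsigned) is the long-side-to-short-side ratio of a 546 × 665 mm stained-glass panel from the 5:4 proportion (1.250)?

2.6%

Ratio = 665 / 546 ≈ 1.2179.
Ideal 5:4 = 1.2500. |1.2179 − 1.2500| / 1.2500 ≈ 2.57% → 2.6%.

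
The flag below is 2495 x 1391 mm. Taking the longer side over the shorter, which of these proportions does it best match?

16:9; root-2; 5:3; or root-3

2495/1391 ≈ 1.794. Nearest candidates are 16:9 (1.778, off by 0.016) and root-3 (1.732, off by 0.062).

16:9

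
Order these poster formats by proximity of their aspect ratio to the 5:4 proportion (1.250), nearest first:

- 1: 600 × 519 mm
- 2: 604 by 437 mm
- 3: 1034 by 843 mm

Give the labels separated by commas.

3, 1, 2

1: 600/519 ≈ 1.156 → |1.156 − 1.250| = 0.094
2: 604/437 ≈ 1.382 → |1.382 − 1.250| = 0.132
3: 1034/843 ≈ 1.227 → |1.227 − 1.250| = 0.023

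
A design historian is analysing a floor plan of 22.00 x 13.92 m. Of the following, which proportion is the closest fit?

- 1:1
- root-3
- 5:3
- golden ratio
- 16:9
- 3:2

golden ratio

22.00/13.92 ≈ 1.580. Nearest candidates are golden ratio (1.618, off by 0.038) and 3:2 (1.500, off by 0.080).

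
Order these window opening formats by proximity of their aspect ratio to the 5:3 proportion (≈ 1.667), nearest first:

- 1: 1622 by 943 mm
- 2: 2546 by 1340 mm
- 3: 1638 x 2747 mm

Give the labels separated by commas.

3, 1, 2

Ratios: 1 = 1622 / 943 ≈ 1.720; 2 = 2546 / 1340 ≈ 1.900; 3 = 2747 / 1638 ≈ 1.677.
|Δ from 1.667|: 1 0.053; 2 0.233; 3 0.010.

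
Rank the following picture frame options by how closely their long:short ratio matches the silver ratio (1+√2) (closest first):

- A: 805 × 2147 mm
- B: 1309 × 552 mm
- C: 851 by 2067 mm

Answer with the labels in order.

Ratios: A = 2147 / 805 ≈ 2.667; B = 1309 / 552 ≈ 2.371; C = 2067 / 851 ≈ 2.429.
|Δ from 2.414|: A 0.253; B 0.043; C 0.015.

C, B, A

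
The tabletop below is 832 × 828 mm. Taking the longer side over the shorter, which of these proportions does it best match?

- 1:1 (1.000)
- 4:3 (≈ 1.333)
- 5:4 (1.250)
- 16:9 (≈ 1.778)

Ratio = 832 / 828 ≈ 1.005.
Distances: 1:1 1.000 (Δ 0.005); 4:3 1.333 (Δ 0.328); 5:4 1.250 (Δ 0.245); 16:9 1.778 (Δ 0.773).

1:1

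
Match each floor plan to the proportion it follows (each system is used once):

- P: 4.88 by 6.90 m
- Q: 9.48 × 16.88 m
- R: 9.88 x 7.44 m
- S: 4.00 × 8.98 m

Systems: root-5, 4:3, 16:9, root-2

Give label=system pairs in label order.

P=root-2, Q=16:9, R=4:3, S=root-5

Ratios: P ≈ 1.414; Q ≈ 1.781; R ≈ 1.328; S ≈ 2.245.
Targets: root-5 ≈ 2.236; 4:3 ≈ 1.333; 16:9 ≈ 1.778; root-2 ≈ 1.414.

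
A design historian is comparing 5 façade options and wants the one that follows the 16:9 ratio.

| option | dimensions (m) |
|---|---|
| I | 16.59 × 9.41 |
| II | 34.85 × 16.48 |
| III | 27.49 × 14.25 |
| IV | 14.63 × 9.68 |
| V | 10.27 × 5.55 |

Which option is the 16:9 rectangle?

Ratios (long/short): I ≈ 1.763; II ≈ 2.115; III ≈ 1.929; IV ≈ 1.511; V ≈ 1.850.
16:9 ≈ 1.778; option I is nearest (Δ 0.015).

I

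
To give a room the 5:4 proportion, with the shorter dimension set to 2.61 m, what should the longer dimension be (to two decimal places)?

5:4 = 1.25000.
Longer side = 2.61 × 1.25000 ≈ 3.2625 → 3.26 m.

3.26 m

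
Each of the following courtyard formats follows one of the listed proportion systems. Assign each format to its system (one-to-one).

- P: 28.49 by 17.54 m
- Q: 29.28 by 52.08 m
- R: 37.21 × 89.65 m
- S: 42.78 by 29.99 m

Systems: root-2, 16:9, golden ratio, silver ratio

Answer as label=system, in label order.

P=golden ratio, Q=16:9, R=silver ratio, S=root-2

P = 28.49/17.54 ≈ 1.624 → golden ratio (1.618)
Q = 52.08/29.28 ≈ 1.779 → 16:9 (1.778)
R = 89.65/37.21 ≈ 2.409 → silver ratio (2.414)
S = 42.78/29.99 ≈ 1.426 → root-2 (1.414)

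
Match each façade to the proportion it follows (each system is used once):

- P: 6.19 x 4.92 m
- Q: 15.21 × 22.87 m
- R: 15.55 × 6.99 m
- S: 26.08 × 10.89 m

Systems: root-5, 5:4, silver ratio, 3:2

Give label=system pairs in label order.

P = 6.19/4.92 ≈ 1.258 → 5:4 (1.250)
Q = 22.87/15.21 ≈ 1.504 → 3:2 (1.500)
R = 15.55/6.99 ≈ 2.225 → root-5 (2.236)
S = 26.08/10.89 ≈ 2.395 → silver ratio (2.414)

P=5:4, Q=3:2, R=root-5, S=silver ratio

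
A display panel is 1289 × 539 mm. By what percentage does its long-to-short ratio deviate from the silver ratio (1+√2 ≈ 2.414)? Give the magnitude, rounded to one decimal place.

0.9%

Ratio = 1289 / 539 ≈ 2.3915.
Ideal silver ratio ≈ 2.4142. |2.3915 − 2.4142| / 2.4142 ≈ 0.94% → 0.9%.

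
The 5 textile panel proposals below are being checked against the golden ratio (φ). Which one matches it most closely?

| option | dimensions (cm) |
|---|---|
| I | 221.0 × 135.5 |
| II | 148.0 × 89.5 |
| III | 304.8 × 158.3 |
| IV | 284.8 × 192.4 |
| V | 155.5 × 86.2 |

I

Ratios (long/short): I ≈ 1.631; II ≈ 1.654; III ≈ 1.925; IV ≈ 1.480; V ≈ 1.804.
golden ratio ≈ 1.618; option I is nearest (Δ 0.013).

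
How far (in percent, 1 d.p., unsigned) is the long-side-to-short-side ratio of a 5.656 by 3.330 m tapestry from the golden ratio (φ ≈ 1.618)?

Ratio = 5.656 / 3.330 ≈ 1.6985.
Ideal golden ratio ≈ 1.6180. |1.6985 − 1.6180| / 1.6180 ≈ 4.98% → 5.0%.

5.0%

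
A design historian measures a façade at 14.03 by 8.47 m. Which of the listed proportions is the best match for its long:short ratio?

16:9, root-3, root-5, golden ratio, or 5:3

14.03/8.47 ≈ 1.656. Nearest candidates are 5:3 (1.667, off by 0.011) and golden ratio (1.618, off by 0.038).

5:3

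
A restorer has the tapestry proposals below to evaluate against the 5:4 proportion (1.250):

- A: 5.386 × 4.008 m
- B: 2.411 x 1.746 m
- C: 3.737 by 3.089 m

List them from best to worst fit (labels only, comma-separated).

A: 5.386/4.008 ≈ 1.344 → |1.344 − 1.250| = 0.094
B: 2.411/1.746 ≈ 1.381 → |1.381 − 1.250| = 0.131
C: 3.737/3.089 ≈ 1.210 → |1.210 − 1.250| = 0.040

C, A, B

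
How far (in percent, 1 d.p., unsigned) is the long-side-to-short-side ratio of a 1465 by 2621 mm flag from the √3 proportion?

Ratio = 2621 / 1465 ≈ 1.7891.
Ideal root-3 ≈ 1.7321. |1.7891 − 1.7321| / 1.7321 ≈ 3.29% → 3.3%.

3.3%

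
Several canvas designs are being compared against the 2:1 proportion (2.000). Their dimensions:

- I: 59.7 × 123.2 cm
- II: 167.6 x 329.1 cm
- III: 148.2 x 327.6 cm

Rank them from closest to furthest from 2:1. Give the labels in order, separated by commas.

II, I, III

Ratios: I = 123.2 / 59.7 ≈ 2.064; II = 329.1 / 167.6 ≈ 1.964; III = 327.6 / 148.2 ≈ 2.211.
|Δ from 2.000|: I 0.064; II 0.036; III 0.211.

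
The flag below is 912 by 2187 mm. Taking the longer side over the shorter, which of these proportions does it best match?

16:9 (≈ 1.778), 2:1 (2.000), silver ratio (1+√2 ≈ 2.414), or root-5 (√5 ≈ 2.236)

silver ratio

Ratio = 2187 / 912 ≈ 2.398.
Distances: 16:9 1.778 (Δ 0.620); 2:1 2.000 (Δ 0.398); silver ratio 2.414 (Δ 0.016); root-5 2.236 (Δ 0.162).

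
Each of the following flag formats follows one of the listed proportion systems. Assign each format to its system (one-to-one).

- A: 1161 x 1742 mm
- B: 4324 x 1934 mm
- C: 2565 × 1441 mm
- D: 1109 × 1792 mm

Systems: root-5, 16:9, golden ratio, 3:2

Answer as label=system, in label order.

A = 1742/1161 ≈ 1.500 → 3:2 (1.500)
B = 4324/1934 ≈ 2.236 → root-5 (2.236)
C = 2565/1441 ≈ 1.780 → 16:9 (1.778)
D = 1792/1109 ≈ 1.616 → golden ratio (1.618)

A=3:2, B=root-5, C=16:9, D=golden ratio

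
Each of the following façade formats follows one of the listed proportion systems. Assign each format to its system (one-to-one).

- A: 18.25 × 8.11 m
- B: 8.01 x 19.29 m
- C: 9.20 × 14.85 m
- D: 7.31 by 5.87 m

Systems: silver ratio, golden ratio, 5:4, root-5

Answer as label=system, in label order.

A=root-5, B=silver ratio, C=golden ratio, D=5:4

Ratios: A ≈ 2.250; B ≈ 2.408; C ≈ 1.614; D ≈ 1.245.
Targets: silver ratio ≈ 2.414; golden ratio ≈ 1.618; 5:4 ≈ 1.250; root-5 ≈ 2.236.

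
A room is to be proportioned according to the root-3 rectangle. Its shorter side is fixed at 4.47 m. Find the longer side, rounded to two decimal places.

root-3 ≈ 1.73205.
Longer side = 4.47 × 1.73205 ≈ 7.7423 → 7.74 m.

7.74 m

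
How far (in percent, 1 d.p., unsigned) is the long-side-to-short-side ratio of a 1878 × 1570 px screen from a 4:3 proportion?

Ratio = 1878 / 1570 ≈ 1.1962.
Ideal 4:3 ≈ 1.3333. |1.1962 − 1.3333| / 1.3333 ≈ 10.28% → 10.3%.

10.3%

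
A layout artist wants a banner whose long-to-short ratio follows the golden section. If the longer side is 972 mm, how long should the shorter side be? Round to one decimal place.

600.7 mm

golden ratio ≈ 1.61803.
Shorter side = 972 ÷ 1.61803 ≈ 600.731 → 600.7 mm.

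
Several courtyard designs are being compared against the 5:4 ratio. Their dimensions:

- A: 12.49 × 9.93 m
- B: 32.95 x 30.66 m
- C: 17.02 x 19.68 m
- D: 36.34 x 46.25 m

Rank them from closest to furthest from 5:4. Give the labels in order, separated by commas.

Ratios: A = 12.49 / 9.93 ≈ 1.258; B = 32.95 / 30.66 ≈ 1.075; C = 19.68 / 17.02 ≈ 1.156; D = 46.25 / 36.34 ≈ 1.273.
|Δ from 1.250|: A 0.008; B 0.175; C 0.094; D 0.023.

A, D, C, B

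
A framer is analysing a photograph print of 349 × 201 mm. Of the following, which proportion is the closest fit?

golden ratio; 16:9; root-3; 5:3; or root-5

root-3

349/201 ≈ 1.736. Nearest candidates are root-3 (1.732, off by 0.004) and 16:9 (1.778, off by 0.042).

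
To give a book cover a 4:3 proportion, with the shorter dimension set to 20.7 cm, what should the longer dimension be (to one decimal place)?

27.6 cm

4:3 ≈ 1.33333.
Longer side = 20.7 × 1.33333 ≈ 27.600 → 27.6 cm.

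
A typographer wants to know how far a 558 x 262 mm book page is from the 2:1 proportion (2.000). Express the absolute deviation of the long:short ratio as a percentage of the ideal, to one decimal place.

Ratio = 558 / 262 ≈ 2.1298.
Ideal 2:1 = 2.0000. |2.1298 − 2.0000| / 2.0000 ≈ 6.49% → 6.5%.

6.5%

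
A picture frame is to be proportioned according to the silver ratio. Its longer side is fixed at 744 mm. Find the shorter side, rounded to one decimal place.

308.2 mm

silver ratio ≈ 2.41421.
Shorter side = 744 ÷ 2.41421 ≈ 308.175 → 308.2 mm.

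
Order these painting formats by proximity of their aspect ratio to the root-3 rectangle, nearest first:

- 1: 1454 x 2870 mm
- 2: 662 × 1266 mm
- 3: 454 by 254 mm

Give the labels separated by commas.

3, 2, 1

Ratios: 1 = 2870 / 1454 ≈ 1.974; 2 = 1266 / 662 ≈ 1.912; 3 = 454 / 254 ≈ 1.787.
|Δ from 1.732|: 1 0.242; 2 0.180; 3 0.055.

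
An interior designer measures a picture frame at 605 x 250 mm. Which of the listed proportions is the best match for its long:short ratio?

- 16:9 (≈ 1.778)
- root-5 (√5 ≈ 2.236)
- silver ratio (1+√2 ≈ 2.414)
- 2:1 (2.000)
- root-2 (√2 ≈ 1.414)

Ratio = 605 / 250 ≈ 2.420.
Distances: 16:9 1.778 (Δ 0.642); root-5 2.236 (Δ 0.184); silver ratio 2.414 (Δ 0.006); 2:1 2.000 (Δ 0.420); root-2 1.414 (Δ 1.006).

silver ratio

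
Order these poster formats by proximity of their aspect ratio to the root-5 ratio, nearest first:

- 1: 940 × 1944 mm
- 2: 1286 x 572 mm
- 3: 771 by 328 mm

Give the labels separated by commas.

2, 3, 1

1: 1944/940 ≈ 2.068 → |2.068 − 2.236| = 0.168
2: 1286/572 ≈ 2.248 → |2.248 − 2.236| = 0.012
3: 771/328 ≈ 2.351 → |2.351 − 2.236| = 0.115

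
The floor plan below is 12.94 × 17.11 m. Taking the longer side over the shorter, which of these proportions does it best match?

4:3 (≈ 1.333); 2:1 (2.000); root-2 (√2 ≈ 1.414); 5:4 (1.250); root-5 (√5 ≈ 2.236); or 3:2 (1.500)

17.11/12.94 ≈ 1.322. Nearest candidates are 4:3 (1.333, off by 0.011) and 5:4 (1.250, off by 0.072).

4:3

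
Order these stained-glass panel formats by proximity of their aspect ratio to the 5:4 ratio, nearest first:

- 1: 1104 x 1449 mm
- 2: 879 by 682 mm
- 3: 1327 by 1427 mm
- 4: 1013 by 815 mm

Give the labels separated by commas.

4, 2, 1, 3

Ratios: 1 = 1449 / 1104 ≈ 1.312; 2 = 879 / 682 ≈ 1.289; 3 = 1427 / 1327 ≈ 1.075; 4 = 1013 / 815 ≈ 1.243.
|Δ from 1.250|: 1 0.062; 2 0.039; 3 0.175; 4 0.007.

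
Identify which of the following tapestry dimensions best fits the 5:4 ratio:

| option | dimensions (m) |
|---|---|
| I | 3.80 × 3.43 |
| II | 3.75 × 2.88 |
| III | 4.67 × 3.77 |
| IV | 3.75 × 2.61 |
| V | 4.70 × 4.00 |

Target 5:4 ≈ 1.250.
I: 1.108 (Δ0.142)  II: 1.302 (Δ0.052)  III: 1.239 (Δ0.011)  IV: 1.437 (Δ0.187)  V: 1.175 (Δ0.075)

III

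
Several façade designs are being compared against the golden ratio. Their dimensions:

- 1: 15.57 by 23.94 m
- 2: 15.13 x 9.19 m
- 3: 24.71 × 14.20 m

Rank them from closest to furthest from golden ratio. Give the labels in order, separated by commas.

Ratios: 1 = 23.94 / 15.57 ≈ 1.538; 2 = 15.13 / 9.19 ≈ 1.646; 3 = 24.71 / 14.20 ≈ 1.740.
|Δ from 1.618|: 1 0.080; 2 0.028; 3 0.122.

2, 1, 3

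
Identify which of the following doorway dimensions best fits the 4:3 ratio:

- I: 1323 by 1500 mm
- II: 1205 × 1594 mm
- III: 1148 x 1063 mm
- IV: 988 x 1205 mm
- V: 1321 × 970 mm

II

Ratios (long/short): I ≈ 1.134; II ≈ 1.323; III ≈ 1.080; IV ≈ 1.220; V ≈ 1.362.
4:3 ≈ 1.333; option II is nearest (Δ 0.010).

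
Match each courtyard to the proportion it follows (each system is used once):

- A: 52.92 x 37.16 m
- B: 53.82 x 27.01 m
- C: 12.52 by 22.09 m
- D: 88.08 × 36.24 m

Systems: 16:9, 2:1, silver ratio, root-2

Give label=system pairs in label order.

Ratios: A ≈ 1.424; B ≈ 1.993; C ≈ 1.764; D ≈ 2.430.
Targets: 16:9 ≈ 1.778; 2:1 ≈ 2.000; silver ratio ≈ 2.414; root-2 ≈ 1.414.

A=root-2, B=2:1, C=16:9, D=silver ratio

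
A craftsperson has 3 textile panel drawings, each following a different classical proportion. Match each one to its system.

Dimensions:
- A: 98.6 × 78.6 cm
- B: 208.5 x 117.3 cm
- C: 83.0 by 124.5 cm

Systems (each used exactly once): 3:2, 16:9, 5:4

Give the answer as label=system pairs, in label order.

A = 98.6/78.6 ≈ 1.254 → 5:4 (1.250)
B = 208.5/117.3 ≈ 1.777 → 16:9 (1.778)
C = 124.5/83.0 ≈ 1.500 → 3:2 (1.500)

A=5:4, B=16:9, C=3:2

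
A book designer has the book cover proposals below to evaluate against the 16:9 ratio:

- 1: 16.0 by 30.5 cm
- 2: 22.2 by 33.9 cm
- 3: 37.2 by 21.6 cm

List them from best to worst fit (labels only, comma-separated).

3, 1, 2

1: 30.5/16.0 ≈ 1.906 → |1.906 − 1.778| = 0.128
2: 33.9/22.2 ≈ 1.527 → |1.527 − 1.778| = 0.251
3: 37.2/21.6 ≈ 1.722 → |1.722 − 1.778| = 0.056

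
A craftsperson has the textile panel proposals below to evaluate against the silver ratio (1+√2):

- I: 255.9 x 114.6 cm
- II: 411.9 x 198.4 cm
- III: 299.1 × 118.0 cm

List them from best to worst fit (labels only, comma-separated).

I: 255.9/114.6 ≈ 2.233 → |2.233 − 2.414| = 0.181
II: 411.9/198.4 ≈ 2.076 → |2.076 − 2.414| = 0.338
III: 299.1/118.0 ≈ 2.535 → |2.535 − 2.414| = 0.121

III, I, II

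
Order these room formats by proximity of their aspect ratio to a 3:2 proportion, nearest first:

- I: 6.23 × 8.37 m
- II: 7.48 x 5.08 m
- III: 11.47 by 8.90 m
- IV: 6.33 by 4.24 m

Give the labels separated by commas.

I: 8.37/6.23 ≈ 1.343 → |1.343 − 1.500| = 0.157
II: 7.48/5.08 ≈ 1.472 → |1.472 − 1.500| = 0.028
III: 11.47/8.90 ≈ 1.289 → |1.289 − 1.500| = 0.211
IV: 6.33/4.24 ≈ 1.493 → |1.493 − 1.500| = 0.007

IV, II, I, III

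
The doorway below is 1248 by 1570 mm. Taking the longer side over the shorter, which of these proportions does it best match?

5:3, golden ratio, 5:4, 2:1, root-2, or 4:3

5:4

Ratio = 1570 / 1248 ≈ 1.258.
Distances: 5:3 1.667 (Δ 0.409); golden ratio 1.618 (Δ 0.360); 5:4 1.250 (Δ 0.008); 2:1 2.000 (Δ 0.742); root-2 1.414 (Δ 0.156); 4:3 1.333 (Δ 0.075).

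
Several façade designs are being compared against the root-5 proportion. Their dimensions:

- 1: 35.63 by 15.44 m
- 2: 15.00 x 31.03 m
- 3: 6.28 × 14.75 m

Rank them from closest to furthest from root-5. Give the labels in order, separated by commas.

1, 3, 2

Ratios: 1 = 35.63 / 15.44 ≈ 2.308; 2 = 31.03 / 15.00 ≈ 2.069; 3 = 14.75 / 6.28 ≈ 2.349.
|Δ from 2.236|: 1 0.072; 2 0.167; 3 0.113.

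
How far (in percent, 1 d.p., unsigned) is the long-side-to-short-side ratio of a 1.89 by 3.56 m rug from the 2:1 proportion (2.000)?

5.8%

Ratio = 3.56 / 1.89 ≈ 1.8836.
Ideal 2:1 = 2.0000. |1.8836 − 2.0000| / 2.0000 ≈ 5.82% → 5.8%.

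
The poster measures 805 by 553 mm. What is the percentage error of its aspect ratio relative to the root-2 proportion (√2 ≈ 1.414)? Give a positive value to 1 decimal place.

2.9%

Ratio = 805 / 553 ≈ 1.4557.
Ideal root-2 ≈ 1.4142. |1.4557 − 1.4142| / 1.4142 ≈ 2.93% → 2.9%.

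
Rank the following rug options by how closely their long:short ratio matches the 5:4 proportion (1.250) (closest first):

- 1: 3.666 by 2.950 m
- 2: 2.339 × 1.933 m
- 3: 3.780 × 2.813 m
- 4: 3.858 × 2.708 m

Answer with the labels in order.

1, 2, 3, 4

Ratios: 1 = 3.666 / 2.950 ≈ 1.243; 2 = 2.339 / 1.933 ≈ 1.210; 3 = 3.780 / 2.813 ≈ 1.344; 4 = 3.858 / 2.708 ≈ 1.425.
|Δ from 1.250|: 1 0.007; 2 0.040; 3 0.094; 4 0.175.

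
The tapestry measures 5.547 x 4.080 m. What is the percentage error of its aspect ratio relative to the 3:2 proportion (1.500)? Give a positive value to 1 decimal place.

9.4%

Ratio = 5.547 / 4.080 ≈ 1.3596.
Ideal 3:2 = 1.5000. |1.3596 − 1.5000| / 1.5000 ≈ 9.36% → 9.4%.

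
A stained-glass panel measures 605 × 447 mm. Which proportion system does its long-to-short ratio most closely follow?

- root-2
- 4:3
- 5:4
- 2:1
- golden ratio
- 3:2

4:3

605/447 ≈ 1.353. Nearest candidates are 4:3 (1.333, off by 0.020) and root-2 (1.414, off by 0.061).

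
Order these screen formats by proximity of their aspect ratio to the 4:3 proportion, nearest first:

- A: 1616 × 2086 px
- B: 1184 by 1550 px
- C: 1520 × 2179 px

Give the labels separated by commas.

B, A, C

Ratios: A = 2086 / 1616 ≈ 1.291; B = 1550 / 1184 ≈ 1.309; C = 2179 / 1520 ≈ 1.434.
|Δ from 1.333|: A 0.042; B 0.024; C 0.101.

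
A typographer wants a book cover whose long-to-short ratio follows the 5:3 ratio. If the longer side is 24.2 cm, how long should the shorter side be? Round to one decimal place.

14.5 cm

5:3 ≈ 1.66667.
Shorter side = 24.2 ÷ 1.66667 ≈ 14.520 → 14.5 cm.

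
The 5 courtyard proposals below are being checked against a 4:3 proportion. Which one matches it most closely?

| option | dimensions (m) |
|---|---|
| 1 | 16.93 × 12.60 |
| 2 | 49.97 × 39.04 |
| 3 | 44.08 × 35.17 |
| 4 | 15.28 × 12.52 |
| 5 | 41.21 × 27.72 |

1

Ratios (long/short): 1 ≈ 1.344; 2 ≈ 1.280; 3 ≈ 1.253; 4 ≈ 1.220; 5 ≈ 1.487.
4:3 ≈ 1.333; option 1 is nearest (Δ 0.011).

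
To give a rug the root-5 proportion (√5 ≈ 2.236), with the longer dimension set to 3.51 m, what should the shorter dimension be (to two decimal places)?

1.57 m

root-5 ≈ 2.23607.
Shorter side = 3.51 ÷ 2.23607 ≈ 1.5697 → 1.57 m.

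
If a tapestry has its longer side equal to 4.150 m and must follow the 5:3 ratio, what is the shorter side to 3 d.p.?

2.490 m

5:3 ≈ 1.66667.
Shorter side = 4.150 ÷ 1.66667 ≈ 2.49000 → 2.490 m.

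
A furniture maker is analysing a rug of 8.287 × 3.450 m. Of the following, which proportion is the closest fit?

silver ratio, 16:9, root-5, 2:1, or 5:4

silver ratio

8.287/3.450 ≈ 2.402. Nearest candidates are silver ratio (2.414, off by 0.012) and root-5 (2.236, off by 0.166).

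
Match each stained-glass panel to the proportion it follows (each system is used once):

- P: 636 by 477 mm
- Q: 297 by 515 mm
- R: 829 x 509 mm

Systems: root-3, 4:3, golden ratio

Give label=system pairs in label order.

P=4:3, Q=root-3, R=golden ratio

Ratios: P ≈ 1.333; Q ≈ 1.734; R ≈ 1.629.
Targets: root-3 ≈ 1.732; 4:3 ≈ 1.333; golden ratio ≈ 1.618.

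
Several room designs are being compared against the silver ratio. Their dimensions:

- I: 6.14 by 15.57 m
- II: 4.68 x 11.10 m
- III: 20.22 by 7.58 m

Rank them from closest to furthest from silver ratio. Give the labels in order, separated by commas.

I: 15.57/6.14 ≈ 2.536 → |2.536 − 2.414| = 0.122
II: 11.10/4.68 ≈ 2.372 → |2.372 − 2.414| = 0.042
III: 20.22/7.58 ≈ 2.668 → |2.668 − 2.414| = 0.254

II, I, III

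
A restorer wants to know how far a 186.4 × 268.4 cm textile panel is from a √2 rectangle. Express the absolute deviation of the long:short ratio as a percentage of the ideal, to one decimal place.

Ratio = 268.4 / 186.4 ≈ 1.4399.
Ideal root-2 ≈ 1.4142. |1.4399 − 1.4142| / 1.4142 ≈ 1.82% → 1.8%.

1.8%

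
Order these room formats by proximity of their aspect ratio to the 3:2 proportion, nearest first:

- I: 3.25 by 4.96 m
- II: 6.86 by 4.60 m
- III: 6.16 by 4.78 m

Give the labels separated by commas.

I: 4.96/3.25 ≈ 1.526 → |1.526 − 1.500| = 0.026
II: 6.86/4.60 ≈ 1.491 → |1.491 − 1.500| = 0.009
III: 6.16/4.78 ≈ 1.289 → |1.289 − 1.500| = 0.211

II, I, III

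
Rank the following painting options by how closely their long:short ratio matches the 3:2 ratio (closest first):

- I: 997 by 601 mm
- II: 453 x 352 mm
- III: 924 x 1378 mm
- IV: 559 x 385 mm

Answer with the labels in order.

Ratios: I = 997 / 601 ≈ 1.659; II = 453 / 352 ≈ 1.287; III = 1378 / 924 ≈ 1.491; IV = 559 / 385 ≈ 1.452.
|Δ from 1.500|: I 0.159; II 0.213; III 0.009; IV 0.048.

III, IV, I, II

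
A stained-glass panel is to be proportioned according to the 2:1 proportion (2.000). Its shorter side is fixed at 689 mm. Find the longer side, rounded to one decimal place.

2:1 = 2.00000.
Longer side = 689 × 2.00000 ≈ 1378.000 → 1378.0 mm.

1378.0 mm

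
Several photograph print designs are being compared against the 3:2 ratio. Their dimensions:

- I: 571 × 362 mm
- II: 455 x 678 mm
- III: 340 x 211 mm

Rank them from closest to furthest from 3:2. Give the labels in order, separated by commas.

II, I, III

I: 571/362 ≈ 1.577 → |1.577 − 1.500| = 0.077
II: 678/455 ≈ 1.490 → |1.490 − 1.500| = 0.010
III: 340/211 ≈ 1.611 → |1.611 − 1.500| = 0.111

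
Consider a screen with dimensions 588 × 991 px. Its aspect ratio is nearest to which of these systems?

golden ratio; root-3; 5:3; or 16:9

5:3

Ratio = 991 / 588 ≈ 1.685.
Distances: golden ratio 1.618 (Δ 0.067); root-3 1.732 (Δ 0.047); 5:3 1.667 (Δ 0.018); 16:9 1.778 (Δ 0.093).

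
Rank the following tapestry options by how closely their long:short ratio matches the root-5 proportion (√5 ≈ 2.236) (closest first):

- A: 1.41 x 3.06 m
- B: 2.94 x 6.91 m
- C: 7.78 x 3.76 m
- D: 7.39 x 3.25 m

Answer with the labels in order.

A: 3.06/1.41 ≈ 2.170 → |2.170 − 2.236| = 0.066
B: 6.91/2.94 ≈ 2.350 → |2.350 − 2.236| = 0.114
C: 7.78/3.76 ≈ 2.069 → |2.069 − 2.236| = 0.167
D: 7.39/3.25 ≈ 2.274 → |2.274 − 2.236| = 0.038

D, A, B, C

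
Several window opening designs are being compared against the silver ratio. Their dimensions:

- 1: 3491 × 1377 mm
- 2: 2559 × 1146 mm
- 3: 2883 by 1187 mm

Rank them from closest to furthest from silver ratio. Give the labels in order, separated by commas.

1: 3491/1377 ≈ 2.535 → |2.535 − 2.414| = 0.121
2: 2559/1146 ≈ 2.233 → |2.233 − 2.414| = 0.181
3: 2883/1187 ≈ 2.429 → |2.429 − 2.414| = 0.015

3, 1, 2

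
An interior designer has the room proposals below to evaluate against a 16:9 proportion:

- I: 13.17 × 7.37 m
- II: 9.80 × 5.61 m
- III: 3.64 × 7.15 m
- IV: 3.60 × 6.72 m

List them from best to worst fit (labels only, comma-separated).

Ratios: I = 13.17 / 7.37 ≈ 1.787; II = 9.80 / 5.61 ≈ 1.747; III = 7.15 / 3.64 ≈ 1.964; IV = 6.72 / 3.60 ≈ 1.867.
|Δ from 1.778|: I 0.009; II 0.031; III 0.186; IV 0.089.

I, II, IV, III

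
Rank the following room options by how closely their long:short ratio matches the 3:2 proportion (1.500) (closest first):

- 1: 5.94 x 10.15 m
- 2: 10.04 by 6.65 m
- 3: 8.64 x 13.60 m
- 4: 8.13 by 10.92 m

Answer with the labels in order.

1: 10.15/5.94 ≈ 1.709 → |1.709 − 1.500| = 0.209
2: 10.04/6.65 ≈ 1.510 → |1.510 − 1.500| = 0.010
3: 13.60/8.64 ≈ 1.574 → |1.574 − 1.500| = 0.074
4: 10.92/8.13 ≈ 1.343 → |1.343 − 1.500| = 0.157

2, 3, 4, 1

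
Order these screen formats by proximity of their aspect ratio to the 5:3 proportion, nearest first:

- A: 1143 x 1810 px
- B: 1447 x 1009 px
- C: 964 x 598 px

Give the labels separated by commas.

Ratios: A = 1810 / 1143 ≈ 1.584; B = 1447 / 1009 ≈ 1.434; C = 964 / 598 ≈ 1.612.
|Δ from 1.667|: A 0.083; B 0.233; C 0.055.

C, A, B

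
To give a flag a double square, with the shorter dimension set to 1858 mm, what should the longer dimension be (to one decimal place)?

2:1 = 2.00000.
Longer side = 1858 × 2.00000 ≈ 3716.000 → 3716.0 mm.

3716.0 mm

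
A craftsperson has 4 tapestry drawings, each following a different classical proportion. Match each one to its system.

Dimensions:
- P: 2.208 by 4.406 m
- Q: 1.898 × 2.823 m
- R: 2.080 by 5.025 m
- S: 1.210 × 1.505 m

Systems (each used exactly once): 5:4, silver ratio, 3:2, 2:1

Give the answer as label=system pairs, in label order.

P=2:1, Q=3:2, R=silver ratio, S=5:4

Ratios: P ≈ 1.995; Q ≈ 1.487; R ≈ 2.416; S ≈ 1.244.
Targets: 5:4 ≈ 1.250; silver ratio ≈ 2.414; 3:2 ≈ 1.500; 2:1 ≈ 2.000.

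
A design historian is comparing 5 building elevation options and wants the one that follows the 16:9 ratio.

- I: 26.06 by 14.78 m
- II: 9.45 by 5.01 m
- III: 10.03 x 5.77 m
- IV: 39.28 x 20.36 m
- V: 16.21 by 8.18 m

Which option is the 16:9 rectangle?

I

Ratios (long/short): I ≈ 1.763; II ≈ 1.886; III ≈ 1.738; IV ≈ 1.929; V ≈ 1.982.
16:9 ≈ 1.778; option I is nearest (Δ 0.015).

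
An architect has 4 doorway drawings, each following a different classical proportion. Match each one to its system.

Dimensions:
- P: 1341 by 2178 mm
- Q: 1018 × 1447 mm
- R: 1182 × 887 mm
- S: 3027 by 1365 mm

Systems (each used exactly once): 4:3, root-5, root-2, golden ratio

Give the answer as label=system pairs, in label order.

P = 2178/1341 ≈ 1.624 → golden ratio (1.618)
Q = 1447/1018 ≈ 1.421 → root-2 (1.414)
R = 1182/887 ≈ 1.333 → 4:3 (1.333)
S = 3027/1365 ≈ 2.218 → root-5 (2.236)

P=golden ratio, Q=root-2, R=4:3, S=root-5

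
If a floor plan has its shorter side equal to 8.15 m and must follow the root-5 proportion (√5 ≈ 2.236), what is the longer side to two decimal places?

18.22 m

root-5 ≈ 2.23607.
Longer side = 8.15 × 2.23607 ≈ 18.2240 → 18.22 m.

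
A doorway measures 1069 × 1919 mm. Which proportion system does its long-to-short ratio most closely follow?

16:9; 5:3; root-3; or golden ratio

16:9

Ratio = 1919 / 1069 ≈ 1.795.
Distances: 16:9 1.778 (Δ 0.017); 5:3 1.667 (Δ 0.128); root-3 1.732 (Δ 0.063); golden ratio 1.618 (Δ 0.177).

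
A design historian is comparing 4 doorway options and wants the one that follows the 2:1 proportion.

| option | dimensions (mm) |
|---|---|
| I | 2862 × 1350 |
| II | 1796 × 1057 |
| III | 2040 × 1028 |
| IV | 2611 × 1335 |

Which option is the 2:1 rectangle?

III

Target 2:1 ≈ 2.000.
I: 2.120 (Δ0.120)  II: 1.699 (Δ0.301)  III: 1.984 (Δ0.016)  IV: 1.956 (Δ0.044)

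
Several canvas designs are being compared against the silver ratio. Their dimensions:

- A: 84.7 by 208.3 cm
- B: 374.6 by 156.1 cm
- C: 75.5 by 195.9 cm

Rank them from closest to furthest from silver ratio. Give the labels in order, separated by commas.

Ratios: A = 208.3 / 84.7 ≈ 2.459; B = 374.6 / 156.1 ≈ 2.400; C = 195.9 / 75.5 ≈ 2.595.
|Δ from 2.414|: A 0.045; B 0.014; C 0.181.

B, A, C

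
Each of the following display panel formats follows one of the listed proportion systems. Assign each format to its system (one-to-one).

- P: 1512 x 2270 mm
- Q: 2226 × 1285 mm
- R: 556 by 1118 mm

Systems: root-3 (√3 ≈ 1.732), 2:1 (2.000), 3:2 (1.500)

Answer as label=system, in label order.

Ratios: P ≈ 1.501; Q ≈ 1.732; R ≈ 2.011.
Targets: root-3 ≈ 1.732; 2:1 ≈ 2.000; 3:2 ≈ 1.500.

P=3:2, Q=root-3, R=2:1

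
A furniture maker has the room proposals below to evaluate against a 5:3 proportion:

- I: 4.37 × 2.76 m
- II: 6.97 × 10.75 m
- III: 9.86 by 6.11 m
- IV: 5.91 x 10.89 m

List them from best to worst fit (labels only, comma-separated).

III, I, II, IV

Ratios: I = 4.37 / 2.76 ≈ 1.583; II = 10.75 / 6.97 ≈ 1.542; III = 9.86 / 6.11 ≈ 1.614; IV = 10.89 / 5.91 ≈ 1.843.
|Δ from 1.667|: I 0.084; II 0.125; III 0.053; IV 0.176.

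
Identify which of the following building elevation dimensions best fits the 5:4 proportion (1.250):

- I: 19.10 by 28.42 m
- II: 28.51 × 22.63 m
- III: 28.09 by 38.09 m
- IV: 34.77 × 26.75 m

II

Ratios (long/short): I ≈ 1.488; II ≈ 1.260; III ≈ 1.356; IV ≈ 1.300.
5:4 ≈ 1.250; option II is nearest (Δ 0.010).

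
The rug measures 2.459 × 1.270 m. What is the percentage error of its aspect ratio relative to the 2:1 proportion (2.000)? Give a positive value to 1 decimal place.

Ratio = 2.459 / 1.270 ≈ 1.9362.
Ideal 2:1 = 2.0000. |1.9362 − 2.0000| / 2.0000 ≈ 3.19% → 3.2%.

3.2%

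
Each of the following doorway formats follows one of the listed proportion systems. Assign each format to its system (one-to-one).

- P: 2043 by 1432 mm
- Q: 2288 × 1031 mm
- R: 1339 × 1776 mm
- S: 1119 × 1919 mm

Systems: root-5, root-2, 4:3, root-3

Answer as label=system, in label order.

Ratios: P ≈ 1.427; Q ≈ 2.219; R ≈ 1.326; S ≈ 1.715.
Targets: root-5 ≈ 2.236; root-2 ≈ 1.414; 4:3 ≈ 1.333; root-3 ≈ 1.732.

P=root-2, Q=root-5, R=4:3, S=root-3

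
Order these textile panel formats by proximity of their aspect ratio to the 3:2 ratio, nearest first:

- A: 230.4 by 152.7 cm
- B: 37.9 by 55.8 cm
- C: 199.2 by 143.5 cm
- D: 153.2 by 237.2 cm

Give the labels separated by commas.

A, B, D, C

Ratios: A = 230.4 / 152.7 ≈ 1.509; B = 55.8 / 37.9 ≈ 1.472; C = 199.2 / 143.5 ≈ 1.388; D = 237.2 / 153.2 ≈ 1.548.
|Δ from 1.500|: A 0.009; B 0.028; C 0.112; D 0.048.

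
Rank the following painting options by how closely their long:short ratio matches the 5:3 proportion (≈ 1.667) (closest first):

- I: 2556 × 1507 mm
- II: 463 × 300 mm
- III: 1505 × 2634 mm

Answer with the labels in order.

Ratios: I = 2556 / 1507 ≈ 1.696; II = 463 / 300 ≈ 1.543; III = 2634 / 1505 ≈ 1.750.
|Δ from 1.667|: I 0.029; II 0.124; III 0.083.

I, III, II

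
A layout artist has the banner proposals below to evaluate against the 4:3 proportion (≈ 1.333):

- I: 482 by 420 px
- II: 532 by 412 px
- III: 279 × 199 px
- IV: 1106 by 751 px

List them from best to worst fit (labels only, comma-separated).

II, III, IV, I

I: 482/420 ≈ 1.148 → |1.148 − 1.333| = 0.185
II: 532/412 ≈ 1.291 → |1.291 − 1.333| = 0.042
III: 279/199 ≈ 1.402 → |1.402 − 1.333| = 0.069
IV: 1106/751 ≈ 1.473 → |1.473 − 1.333| = 0.140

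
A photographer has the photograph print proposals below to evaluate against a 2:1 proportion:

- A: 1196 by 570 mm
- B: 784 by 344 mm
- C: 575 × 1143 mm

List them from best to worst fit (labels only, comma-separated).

C, A, B

A: 1196/570 ≈ 2.098 → |2.098 − 2.000| = 0.098
B: 784/344 ≈ 2.279 → |2.279 − 2.000| = 0.279
C: 1143/575 ≈ 1.988 → |1.988 − 2.000| = 0.012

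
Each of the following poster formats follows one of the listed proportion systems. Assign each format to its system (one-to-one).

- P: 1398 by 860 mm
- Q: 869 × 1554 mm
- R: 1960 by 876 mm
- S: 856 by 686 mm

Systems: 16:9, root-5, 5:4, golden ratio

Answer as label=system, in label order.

P = 1398/860 ≈ 1.626 → golden ratio (1.618)
Q = 1554/869 ≈ 1.788 → 16:9 (1.778)
R = 1960/876 ≈ 2.237 → root-5 (2.236)
S = 856/686 ≈ 1.248 → 5:4 (1.250)

P=golden ratio, Q=16:9, R=root-5, S=5:4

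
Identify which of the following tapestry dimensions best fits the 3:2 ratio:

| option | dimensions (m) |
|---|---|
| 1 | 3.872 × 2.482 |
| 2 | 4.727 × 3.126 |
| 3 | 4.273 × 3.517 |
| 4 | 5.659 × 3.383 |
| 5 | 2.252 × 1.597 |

Target 3:2 ≈ 1.500.
1: 1.560 (Δ0.060)  2: 1.512 (Δ0.012)  3: 1.215 (Δ0.285)  4: 1.673 (Δ0.173)  5: 1.410 (Δ0.090)

2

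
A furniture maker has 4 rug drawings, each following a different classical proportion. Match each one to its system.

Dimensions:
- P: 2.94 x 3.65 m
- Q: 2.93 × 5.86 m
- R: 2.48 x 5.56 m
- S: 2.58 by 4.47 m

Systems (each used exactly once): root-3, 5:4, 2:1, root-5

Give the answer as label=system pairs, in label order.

P=5:4, Q=2:1, R=root-5, S=root-3

Ratios: P ≈ 1.241; Q ≈ 2.000; R ≈ 2.242; S ≈ 1.733.
Targets: root-3 ≈ 1.732; 5:4 ≈ 1.250; 2:1 ≈ 2.000; root-5 ≈ 2.236.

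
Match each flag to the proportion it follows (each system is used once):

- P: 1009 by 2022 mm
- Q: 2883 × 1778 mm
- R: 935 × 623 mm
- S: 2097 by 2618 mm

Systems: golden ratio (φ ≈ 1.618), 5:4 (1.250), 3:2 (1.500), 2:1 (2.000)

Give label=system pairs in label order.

Ratios: P ≈ 2.004; Q ≈ 1.621; R ≈ 1.501; S ≈ 1.248.
Targets: golden ratio ≈ 1.618; 5:4 ≈ 1.250; 3:2 ≈ 1.500; 2:1 ≈ 2.000.

P=2:1, Q=golden ratio, R=3:2, S=5:4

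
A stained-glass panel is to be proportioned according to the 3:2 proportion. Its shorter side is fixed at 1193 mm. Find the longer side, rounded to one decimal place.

1789.5 mm

3:2 = 1.50000.
Longer side = 1193 × 1.50000 ≈ 1789.500 → 1789.5 mm.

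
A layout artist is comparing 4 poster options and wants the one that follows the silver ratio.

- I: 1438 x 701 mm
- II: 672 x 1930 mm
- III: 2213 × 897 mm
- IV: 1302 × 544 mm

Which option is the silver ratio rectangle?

IV

Ratios (long/short): I ≈ 2.051; II ≈ 2.872; III ≈ 2.467; IV ≈ 2.393.
silver ratio ≈ 2.414; option IV is nearest (Δ 0.021).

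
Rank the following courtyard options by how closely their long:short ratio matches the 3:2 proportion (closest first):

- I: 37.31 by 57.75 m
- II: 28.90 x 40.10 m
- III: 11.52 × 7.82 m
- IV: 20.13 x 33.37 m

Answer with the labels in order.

I: 57.75/37.31 ≈ 1.548 → |1.548 − 1.500| = 0.048
II: 40.10/28.90 ≈ 1.388 → |1.388 − 1.500| = 0.112
III: 11.52/7.82 ≈ 1.473 → |1.473 − 1.500| = 0.027
IV: 33.37/20.13 ≈ 1.658 → |1.658 − 1.500| = 0.158

III, I, II, IV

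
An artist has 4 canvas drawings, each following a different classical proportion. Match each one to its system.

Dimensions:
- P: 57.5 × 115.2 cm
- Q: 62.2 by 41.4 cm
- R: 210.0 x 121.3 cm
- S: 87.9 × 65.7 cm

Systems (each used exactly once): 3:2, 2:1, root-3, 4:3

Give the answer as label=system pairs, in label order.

P=2:1, Q=3:2, R=root-3, S=4:3

P = 115.2/57.5 ≈ 2.003 → 2:1 (2.000)
Q = 62.2/41.4 ≈ 1.502 → 3:2 (1.500)
R = 210.0/121.3 ≈ 1.731 → root-3 (1.732)
S = 87.9/65.7 ≈ 1.338 → 4:3 (1.333)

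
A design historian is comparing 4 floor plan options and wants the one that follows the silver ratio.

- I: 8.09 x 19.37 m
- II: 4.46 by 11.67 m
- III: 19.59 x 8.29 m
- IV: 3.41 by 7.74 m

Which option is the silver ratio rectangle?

I

Ratios (long/short): I ≈ 2.394; II ≈ 2.617; III ≈ 2.363; IV ≈ 2.270.
silver ratio ≈ 2.414; option I is nearest (Δ 0.020).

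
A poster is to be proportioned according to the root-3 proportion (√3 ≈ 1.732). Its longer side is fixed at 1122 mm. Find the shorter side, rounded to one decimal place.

647.8 mm

root-3 ≈ 1.73205.
Shorter side = 1122 ÷ 1.73205 ≈ 647.787 → 647.8 mm.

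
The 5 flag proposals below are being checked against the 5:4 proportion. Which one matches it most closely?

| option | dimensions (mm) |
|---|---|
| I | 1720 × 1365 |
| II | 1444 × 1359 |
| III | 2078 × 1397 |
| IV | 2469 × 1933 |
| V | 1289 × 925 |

I

Target 5:4 ≈ 1.250.
I: 1.260 (Δ0.010)  II: 1.063 (Δ0.187)  III: 1.487 (Δ0.237)  IV: 1.277 (Δ0.027)  V: 1.394 (Δ0.144)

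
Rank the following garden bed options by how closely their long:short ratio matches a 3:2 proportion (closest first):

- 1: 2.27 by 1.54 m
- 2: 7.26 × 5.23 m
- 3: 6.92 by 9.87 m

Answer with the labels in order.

1, 3, 2

Ratios: 1 = 2.27 / 1.54 ≈ 1.474; 2 = 7.26 / 5.23 ≈ 1.388; 3 = 9.87 / 6.92 ≈ 1.426.
|Δ from 1.500|: 1 0.026; 2 0.112; 3 0.074.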